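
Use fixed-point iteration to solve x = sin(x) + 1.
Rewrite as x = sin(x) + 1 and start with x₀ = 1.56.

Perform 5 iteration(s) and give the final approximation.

Equation: x = sin(x) + 1
Fixed-point form: x = sin(x) + 1
x₀ = 1.56

x_1 = g(1.560000) = 1.999942
x_2 = g(1.999942) = 1.909322
x_3 = g(1.909322) = 1.943245
x_4 = g(1.943245) = 1.931439
x_5 = g(1.931439) = 1.935670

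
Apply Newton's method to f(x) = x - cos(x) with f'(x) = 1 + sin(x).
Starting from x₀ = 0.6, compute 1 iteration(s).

f(x) = x - cos(x)
f'(x) = 1 + sin(x)
x₀ = 0.6

Newton-Raphson formula: x_{n+1} = x_n - f(x_n)/f'(x_n)

Iteration 1:
  f(0.600000) = -0.225336
  f'(0.600000) = 1.564642
  x_1 = 0.600000 - (-0.225336)/1.564642 = 0.744017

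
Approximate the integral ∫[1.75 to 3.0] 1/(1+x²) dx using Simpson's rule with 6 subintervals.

f(x) = 1/(1+x²)
a = 1.75, b = 3.0, n = 6
h = (b - a)/n = 0.208333

Simpson's rule: (h/3)[f(x₀) + 4f(x₁) + 2f(x₂) + ... + f(xₙ)]

x_0 = 1.7500, f(x_0) = 0.246154, coefficient = 1
x_1 = 1.9583, f(x_1) = 0.206822, coefficient = 4
x_2 = 2.1667, f(x_2) = 0.175610, coefficient = 2
x_3 = 2.3750, f(x_3) = 0.150588, coefficient = 4
x_4 = 2.5833, f(x_4) = 0.130317, coefficient = 2
x_5 = 2.7917, f(x_5) = 0.113722, coefficient = 4
x_6 = 3.0000, f(x_6) = 0.100000, coefficient = 1

I ≈ (0.208333/3) × 2.842535 = 0.197398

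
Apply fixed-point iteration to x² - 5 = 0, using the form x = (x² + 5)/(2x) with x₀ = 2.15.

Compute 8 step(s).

Equation: x² - 5 = 0
Fixed-point form: x = (x² + 5)/(2x)
x₀ = 2.15

x_1 = g(2.150000) = 2.237791
x_2 = g(2.237791) = 2.236069
x_3 = g(2.236069) = 2.236068
x_4 = g(2.236068) = 2.236068
x_5 = g(2.236068) = 2.236068
x_6 = g(2.236068) = 2.236068
x_7 = g(2.236068) = 2.236068
x_8 = g(2.236068) = 2.236068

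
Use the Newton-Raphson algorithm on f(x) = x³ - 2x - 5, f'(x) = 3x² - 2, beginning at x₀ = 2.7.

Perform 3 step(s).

f(x) = x³ - 2x - 5
f'(x) = 3x² - 2
x₀ = 2.7

Newton-Raphson formula: x_{n+1} = x_n - f(x_n)/f'(x_n)

Iteration 1:
  f(2.700000) = 9.283000
  f'(2.700000) = 19.870000
  x_1 = 2.700000 - 9.283000/19.870000 = 2.232813
Iteration 2:
  f(2.232813) = 1.665964
  f'(2.232813) = 12.956366
  x_2 = 2.232813 - 1.665964/12.956366 = 2.104231
Iteration 3:
  f(2.104231) = 0.108623
  f'(2.104231) = 11.283360
  x_3 = 2.104231 - 0.108623/11.283360 = 2.094604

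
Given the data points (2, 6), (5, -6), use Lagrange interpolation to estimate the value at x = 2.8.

Lagrange interpolation formula:
P(x) = Σ yᵢ × Lᵢ(x)
where Lᵢ(x) = Π_{j≠i} (x - xⱼ)/(xᵢ - xⱼ)

L_0(2.8) = (2.8 - 5)/(2 - 5) = 0.733333
L_1(2.8) = (2.8 - 2)/(5 - 2) = 0.266667

P(2.8) = 6×L_0(2.8) + (-6)×L_1(2.8)
P(2.8) = 2.800000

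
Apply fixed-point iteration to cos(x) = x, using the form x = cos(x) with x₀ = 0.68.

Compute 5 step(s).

Equation: cos(x) = x
Fixed-point form: x = cos(x)
x₀ = 0.68

x_1 = g(0.680000) = 0.777573
x_2 = g(0.777573) = 0.712618
x_3 = g(0.712618) = 0.756652
x_4 = g(0.756652) = 0.727138
x_5 = g(0.727138) = 0.747080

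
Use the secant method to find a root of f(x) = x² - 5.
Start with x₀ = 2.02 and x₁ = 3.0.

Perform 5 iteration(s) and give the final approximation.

f(x) = x² - 5
x₀ = 2.02, x₁ = 3.0

Secant formula: x_{n+1} = x_n - f(x_n)(x_n - x_{n-1})/(f(x_n) - f(x_{n-1}))

Iteration 1:
  f(2.020000) = -0.919600
  f(3.000000) = 4.000000
  x_2 = 3.000000 - 4.000000×(3.000000 - 2.020000)/(4.000000 - (-0.919600))
       = 2.203187
Iteration 2:
  f(3.000000) = 4.000000
  f(2.203187) = -0.145966
  x_3 = 2.203187 - (-0.145966)×(2.203187 - 3.000000)/(-0.145966 - 4.000000)
       = 2.231240
Iteration 3:
  f(2.203187) = -0.145966
  f(2.231240) = -0.021566
  x_4 = 2.231240 - (-0.021566)×(2.231240 - 2.203187)/(-0.021566 - (-0.145966))
       = 2.236104
Iteration 4:
  f(2.231240) = -0.021566
  f(2.236104) = 0.000160
  x_5 = 2.236104 - 0.000160×(2.236104 - 2.231240)/(0.000160 - (-0.021566))
       = 2.236068
Iteration 5:
  f(2.236104) = 0.000160
  f(2.236068) = 0.000000
  x_6 = 2.236068 - 0.000000×(2.236068 - 2.236104)/(0.000000 - 0.000160)
       = 2.236068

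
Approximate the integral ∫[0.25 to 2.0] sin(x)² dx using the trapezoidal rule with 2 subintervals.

f(x) = sin(x)²
a = 0.25, b = 2.0, n = 2
h = (b - a)/n = 0.875000

Trapezoidal rule: (h/2)[f(x₀) + 2f(x₁) + 2f(x₂) + ... + f(xₙ)]

x_0 = 0.2500, f(x_0) = 0.061209, coefficient = 1
x_1 = 1.1250, f(x_1) = 0.814087, coefficient = 2
x_2 = 2.0000, f(x_2) = 0.826822, coefficient = 1

I ≈ (0.875000/2) × 2.516204 = 1.100839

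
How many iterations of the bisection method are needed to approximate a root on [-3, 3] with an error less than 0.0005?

We need (b-a)/2^n ≤ 0.0005
(3 - (-3))/2^n ≤ 0.0005
6/2^n ≤ 0.0005
2^n ≥ 12000
n ≥ log₂(12000) = 13.55
n ≥ 14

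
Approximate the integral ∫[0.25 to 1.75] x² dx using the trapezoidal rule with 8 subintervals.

f(x) = x²
a = 0.25, b = 1.75, n = 8
h = (b - a)/n = 0.187500

Trapezoidal rule: (h/2)[f(x₀) + 2f(x₁) + 2f(x₂) + ... + f(xₙ)]

x_0 = 0.2500, f(x_0) = 0.062500, coefficient = 1
x_1 = 0.4375, f(x_1) = 0.191406, coefficient = 2
x_2 = 0.6250, f(x_2) = 0.390625, coefficient = 2
x_3 = 0.8125, f(x_3) = 0.660156, coefficient = 2
x_4 = 1.0000, f(x_4) = 1.000000, coefficient = 2
x_5 = 1.1875, f(x_5) = 1.410156, coefficient = 2
x_6 = 1.3750, f(x_6) = 1.890625, coefficient = 2
x_7 = 1.5625, f(x_7) = 2.441406, coefficient = 2
x_8 = 1.7500, f(x_8) = 3.062500, coefficient = 1

I ≈ (0.187500/2) × 19.093750 = 1.790039
Exact value: 1.781250
Error: 0.008789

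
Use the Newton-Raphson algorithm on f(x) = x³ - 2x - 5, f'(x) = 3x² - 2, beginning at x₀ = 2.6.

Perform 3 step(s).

f(x) = x³ - 2x - 5
f'(x) = 3x² - 2
x₀ = 2.6

Newton-Raphson formula: x_{n+1} = x_n - f(x_n)/f'(x_n)

Iteration 1:
  f(2.600000) = 7.376000
  f'(2.600000) = 18.280000
  x_1 = 2.600000 - 7.376000/18.280000 = 2.196499
Iteration 2:
  f(2.196499) = 1.204247
  f'(2.196499) = 12.473822
  x_2 = 2.196499 - 1.204247/12.473822 = 2.099957
Iteration 3:
  f(2.099957) = 0.060517
  f'(2.099957) = 11.229458
  x_3 = 2.099957 - 0.060517/11.229458 = 2.094568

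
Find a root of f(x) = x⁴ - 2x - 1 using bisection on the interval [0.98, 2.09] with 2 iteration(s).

f(x) = x⁴ - 2x - 1
Initial interval: [0.98, 2.09]

Iteration 1:
  c_1 = (0.980000 + 2.090000)/2 = 1.535000
  f(c_1) = f(1.535000) = 1.481796
  f(a) × f(c) < 0, new interval: [0.980000, 1.535000]
Iteration 2:
  c_2 = (0.980000 + 1.535000)/2 = 1.257500
  f(c_2) = f(1.257500) = -1.014471
  f(a) × f(c) ≥ 0, new interval: [1.257500, 1.535000]

After 2 iteration(s), the approximation is c_2 = 1.257500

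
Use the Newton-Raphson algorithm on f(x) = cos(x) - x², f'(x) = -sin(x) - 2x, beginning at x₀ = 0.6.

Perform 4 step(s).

f(x) = cos(x) - x²
f'(x) = -sin(x) - 2x
x₀ = 0.6

Newton-Raphson formula: x_{n+1} = x_n - f(x_n)/f'(x_n)

Iteration 1:
  f(0.600000) = 0.465336
  f'(0.600000) = -1.764642
  x_1 = 0.600000 - 0.465336/(-1.764642) = 0.863700
Iteration 2:
  f(0.863700) = -0.096348
  f'(0.863700) = -2.487650
  x_2 = 0.863700 - (-0.096348)/(-2.487650) = 0.824969
Iteration 3:
  f(0.824969) = -0.001995
  f'(0.824969) = -2.384465
  x_3 = 0.824969 - (-0.001995)/(-2.384465) = 0.824133
Iteration 4:
  f(0.824133) = -0.000001
  f'(0.824133) = -2.382224
  x_4 = 0.824133 - (-0.000001)/(-2.382224) = 0.824132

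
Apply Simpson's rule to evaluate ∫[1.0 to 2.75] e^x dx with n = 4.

f(x) = e^x
a = 1.0, b = 2.75, n = 4
h = (b - a)/n = 0.437500

Simpson's rule: (h/3)[f(x₀) + 4f(x₁) + 2f(x₂) + ... + f(xₙ)]

x_0 = 1.0000, f(x_0) = 2.718282, coefficient = 1
x_1 = 1.4375, f(x_1) = 4.210157, coefficient = 4
x_2 = 1.8750, f(x_2) = 6.520819, coefficient = 2
x_3 = 2.3125, f(x_3) = 10.099642, coefficient = 4
x_4 = 2.7500, f(x_4) = 15.642632, coefficient = 1

I ≈ (0.437500/3) × 88.641750 = 12.926922
Exact value: 12.924350
Error: 0.002572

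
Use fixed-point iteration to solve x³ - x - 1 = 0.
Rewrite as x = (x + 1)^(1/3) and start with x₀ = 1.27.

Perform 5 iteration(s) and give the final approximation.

Equation: x³ - x - 1 = 0
Fixed-point form: x = (x + 1)^(1/3)
x₀ = 1.27

x_1 = g(1.270000) = 1.314242
x_2 = g(1.314242) = 1.322725
x_3 = g(1.322725) = 1.324339
x_4 = g(1.324339) = 1.324646
x_5 = g(1.324646) = 1.324704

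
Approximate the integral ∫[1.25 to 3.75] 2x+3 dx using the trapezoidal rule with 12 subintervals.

f(x) = 2x+3
a = 1.25, b = 3.75, n = 12
h = (b - a)/n = 0.208333

Trapezoidal rule: (h/2)[f(x₀) + 2f(x₁) + 2f(x₂) + ... + f(xₙ)]

x_0 = 1.2500, f(x_0) = 5.500000, coefficient = 1
x_1 = 1.4583, f(x_1) = 5.916667, coefficient = 2
x_2 = 1.6667, f(x_2) = 6.333333, coefficient = 2
x_3 = 1.8750, f(x_3) = 6.750000, coefficient = 2
x_4 = 2.0833, f(x_4) = 7.166667, coefficient = 2
x_5 = 2.2917, f(x_5) = 7.583333, coefficient = 2
x_6 = 2.5000, f(x_6) = 8.000000, coefficient = 2
x_7 = 2.7083, f(x_7) = 8.416667, coefficient = 2
x_8 = 2.9167, f(x_8) = 8.833333, coefficient = 2
x_9 = 3.1250, f(x_9) = 9.250000, coefficient = 2
x_10 = 3.3333, f(x_10) = 9.666667, coefficient = 2
x_11 = 3.5417, f(x_11) = 10.083333, coefficient = 2
x_12 = 3.7500, f(x_12) = 10.500000, coefficient = 1

I ≈ (0.208333/2) × 192.000000 = 20.000000
Exact value: 20.000000
Error: 0.000000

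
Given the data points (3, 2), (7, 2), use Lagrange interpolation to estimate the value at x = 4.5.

Lagrange interpolation formula:
P(x) = Σ yᵢ × Lᵢ(x)
where Lᵢ(x) = Π_{j≠i} (x - xⱼ)/(xᵢ - xⱼ)

L_0(4.5) = (4.5 - 7)/(3 - 7) = 0.625000
L_1(4.5) = (4.5 - 3)/(7 - 3) = 0.375000

P(4.5) = 2×L_0(4.5) + 2×L_1(4.5)
P(4.5) = 2.000000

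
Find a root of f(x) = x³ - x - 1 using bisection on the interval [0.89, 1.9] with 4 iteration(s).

f(x) = x³ - x - 1
Initial interval: [0.89, 1.9]

Iteration 1:
  c_1 = (0.890000 + 1.900000)/2 = 1.395000
  f(c_1) = f(1.395000) = 0.319705
  f(a) × f(c) < 0, new interval: [0.890000, 1.395000]
Iteration 2:
  c_2 = (0.890000 + 1.395000)/2 = 1.142500
  f(c_2) = f(1.142500) = -0.651188
  f(a) × f(c) ≥ 0, new interval: [1.142500, 1.395000]
Iteration 3:
  c_3 = (1.142500 + 1.395000)/2 = 1.268750
  f(c_3) = f(1.268750) = -0.226409
  f(a) × f(c) ≥ 0, new interval: [1.268750, 1.395000]
Iteration 4:
  c_4 = (1.268750 + 1.395000)/2 = 1.331875
  f(c_4) = f(1.331875) = 0.030726
  f(a) × f(c) < 0, new interval: [1.268750, 1.331875]

After 4 iteration(s), the approximation is c_4 = 1.331875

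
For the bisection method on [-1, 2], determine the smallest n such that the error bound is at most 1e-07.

We need (b-a)/2^n ≤ 1e-07
(2 - (-1))/2^n ≤ 1e-07
3/2^n ≤ 1e-07
2^n ≥ 30000000
n ≥ log₂(30000000) = 24.84
n ≥ 25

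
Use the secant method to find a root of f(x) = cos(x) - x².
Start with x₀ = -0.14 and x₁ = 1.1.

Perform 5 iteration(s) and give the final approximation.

f(x) = cos(x) - x²
x₀ = -0.14, x₁ = 1.1

Secant formula: x_{n+1} = x_n - f(x_n)(x_n - x_{n-1})/(f(x_n) - f(x_{n-1}))

Iteration 1:
  f(-0.140000) = 0.970616
  f(1.100000) = -0.756404
  x_2 = 1.100000 - (-0.756404)×(1.100000 - (-0.140000))/(-0.756404 - 0.970616)
       = 0.556902
Iteration 2:
  f(1.100000) = -0.756404
  f(0.556902) = 0.538757
  x_3 = 0.556902 - 0.538757×(0.556902 - 1.100000)/(0.538757 - (-0.756404))
       = 0.782818
Iteration 3:
  f(0.556902) = 0.538757
  f(0.782818) = 0.096124
  x_4 = 0.782818 - 0.096124×(0.782818 - 0.556902)/(0.096124 - 0.538757)
       = 0.831879
Iteration 4:
  f(0.782818) = 0.096124
  f(0.831879) = -0.018536
  x_5 = 0.831879 - (-0.018536)×(0.831879 - 0.782818)/(-0.018536 - 0.096124)
       = 0.823948
Iteration 5:
  f(0.831879) = -0.018536
  f(0.823948) = 0.000438
  x_6 = 0.823948 - 0.000438×(0.823948 - 0.831879)/(0.000438 - (-0.018536))
       = 0.824132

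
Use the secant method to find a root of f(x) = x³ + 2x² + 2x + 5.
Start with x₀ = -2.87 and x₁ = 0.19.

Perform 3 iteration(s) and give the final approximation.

f(x) = x³ + 2x² + 2x + 5
x₀ = -2.87, x₁ = 0.19

Secant formula: x_{n+1} = x_n - f(x_n)(x_n - x_{n-1})/(f(x_n) - f(x_{n-1}))

Iteration 1:
  f(-2.870000) = -7.906103
  f(0.190000) = 5.459059
  x_2 = 0.190000 - 5.459059×(0.190000 - (-2.870000))/(5.459059 - (-7.906103))
       = -1.059870
Iteration 2:
  f(0.190000) = 5.459059
  f(-1.059870) = 3.936331
  x_3 = -1.059870 - 3.936331×(-1.059870 - 0.190000)/(3.936331 - 5.459059)
       = -4.290849
Iteration 3:
  f(-1.059870) = 3.936331
  f(-4.290849) = -45.759399
  x_4 = -4.290849 - (-45.759399)×(-4.290849 - (-1.059870))/(-45.759399 - 3.936331)
       = -1.315792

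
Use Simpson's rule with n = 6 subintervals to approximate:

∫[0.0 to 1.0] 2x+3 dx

f(x) = 2x+3
a = 0.0, b = 1.0, n = 6
h = (b - a)/n = 0.166667

Simpson's rule: (h/3)[f(x₀) + 4f(x₁) + 2f(x₂) + ... + f(xₙ)]

x_0 = 0.0000, f(x_0) = 3.000000, coefficient = 1
x_1 = 0.1667, f(x_1) = 3.333333, coefficient = 4
x_2 = 0.3333, f(x_2) = 3.666667, coefficient = 2
x_3 = 0.5000, f(x_3) = 4.000000, coefficient = 4
x_4 = 0.6667, f(x_4) = 4.333333, coefficient = 2
x_5 = 0.8333, f(x_5) = 4.666667, coefficient = 4
x_6 = 1.0000, f(x_6) = 5.000000, coefficient = 1

I ≈ (0.166667/3) × 72.000000 = 4.000000
Exact value: 4.000000
Error: 0.000000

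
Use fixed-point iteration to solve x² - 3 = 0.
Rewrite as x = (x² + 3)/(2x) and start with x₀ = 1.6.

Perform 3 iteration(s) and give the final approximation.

Equation: x² - 3 = 0
Fixed-point form: x = (x² + 3)/(2x)
x₀ = 1.6

x_1 = g(1.600000) = 1.737500
x_2 = g(1.737500) = 1.732059
x_3 = g(1.732059) = 1.732051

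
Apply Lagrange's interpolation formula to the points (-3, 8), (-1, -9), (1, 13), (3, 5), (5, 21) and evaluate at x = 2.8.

Lagrange interpolation formula:
P(x) = Σ yᵢ × Lᵢ(x)
where Lᵢ(x) = Π_{j≠i} (x - xⱼ)/(xᵢ - xⱼ)

L_0(2.8) = (2.8 - (-1))/(-3 - (-1)) × (2.8 - 1)/(-3 - 1) × (2.8 - 3)/(-3 - 3) × (2.8 - 5)/(-3 - 5) = 0.007838
L_1(2.8) = (2.8 - (-3))/(-1 - (-3)) × (2.8 - 1)/(-1 - 1) × (2.8 - 3)/(-1 - 3) × (2.8 - 5)/(-1 - 5) = -0.047850
L_2(2.8) = (2.8 - (-3))/(1 - (-3)) × (2.8 - (-1))/(1 - (-1)) × (2.8 - 3)/(1 - 3) × (2.8 - 5)/(1 - 5) = 0.151525
L_3(2.8) = (2.8 - (-3))/(3 - (-3)) × (2.8 - (-1))/(3 - (-1)) × (2.8 - 1)/(3 - 1) × (2.8 - 5)/(3 - 5) = 0.909150
L_4(2.8) = (2.8 - (-3))/(5 - (-3)) × (2.8 - (-1))/(5 - (-1)) × (2.8 - 1)/(5 - 1) × (2.8 - 3)/(5 - 3) = -0.020663

P(2.8) = 8×L_0(2.8) + (-9)×L_1(2.8) + 13×L_2(2.8) + 5×L_3(2.8) + 21×L_4(2.8)
P(2.8) = 6.575013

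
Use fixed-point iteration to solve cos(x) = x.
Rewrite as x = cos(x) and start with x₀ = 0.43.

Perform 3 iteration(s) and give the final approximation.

Equation: cos(x) = x
Fixed-point form: x = cos(x)
x₀ = 0.43

x_1 = g(0.430000) = 0.908966
x_2 = g(0.908966) = 0.614562
x_3 = g(0.614562) = 0.817026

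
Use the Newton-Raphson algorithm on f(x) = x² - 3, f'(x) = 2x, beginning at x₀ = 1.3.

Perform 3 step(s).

f(x) = x² - 3
f'(x) = 2x
x₀ = 1.3

Newton-Raphson formula: x_{n+1} = x_n - f(x_n)/f'(x_n)

Iteration 1:
  f(1.300000) = -1.310000
  f'(1.300000) = 2.600000
  x_1 = 1.300000 - (-1.310000)/2.600000 = 1.803846
Iteration 2:
  f(1.803846) = 0.253861
  f'(1.803846) = 3.607692
  x_2 = 1.803846 - 0.253861/3.607692 = 1.733480
Iteration 3:
  f(1.733480) = 0.004951
  f'(1.733480) = 3.466959
  x_3 = 1.733480 - 0.004951/3.466959 = 1.732051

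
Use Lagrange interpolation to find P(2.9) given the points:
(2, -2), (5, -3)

Lagrange interpolation formula:
P(x) = Σ yᵢ × Lᵢ(x)
where Lᵢ(x) = Π_{j≠i} (x - xⱼ)/(xᵢ - xⱼ)

L_0(2.9) = (2.9 - 5)/(2 - 5) = 0.700000
L_1(2.9) = (2.9 - 2)/(5 - 2) = 0.300000

P(2.9) = (-2)×L_0(2.9) + (-3)×L_1(2.9)
P(2.9) = -2.300000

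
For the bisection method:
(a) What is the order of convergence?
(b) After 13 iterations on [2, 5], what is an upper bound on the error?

(a) Bisection has linear (order 1) convergence; the error is halved each step.

(b) Error bound = (b-a)/2^n = (5 - 2)/2^{13}
    = 3/2^{13}

(a) 1 (linear); (b) error ≤ 3.66e-04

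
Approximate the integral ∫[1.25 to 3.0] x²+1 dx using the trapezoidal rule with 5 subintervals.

f(x) = x²+1
a = 1.25, b = 3.0, n = 5
h = (b - a)/n = 0.350000

Trapezoidal rule: (h/2)[f(x₀) + 2f(x₁) + 2f(x₂) + ... + f(xₙ)]

x_0 = 1.2500, f(x_0) = 2.562500, coefficient = 1
x_1 = 1.6000, f(x_1) = 3.560000, coefficient = 2
x_2 = 1.9500, f(x_2) = 4.802500, coefficient = 2
x_3 = 2.3000, f(x_3) = 6.290000, coefficient = 2
x_4 = 2.6500, f(x_4) = 8.022500, coefficient = 2
x_5 = 3.0000, f(x_5) = 10.000000, coefficient = 1

I ≈ (0.350000/2) × 57.912500 = 10.134688
Exact value: 10.098958
Error: 0.035729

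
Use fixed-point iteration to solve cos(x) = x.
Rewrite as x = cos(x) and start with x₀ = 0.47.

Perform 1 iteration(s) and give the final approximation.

Equation: cos(x) = x
Fixed-point form: x = cos(x)
x₀ = 0.47

x_1 = g(0.470000) = 0.891568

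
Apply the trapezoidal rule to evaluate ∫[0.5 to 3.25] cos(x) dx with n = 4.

f(x) = cos(x)
a = 0.5, b = 3.25, n = 4
h = (b - a)/n = 0.687500

Trapezoidal rule: (h/2)[f(x₀) + 2f(x₁) + 2f(x₂) + ... + f(xₙ)]

x_0 = 0.5000, f(x_0) = 0.877583, coefficient = 1
x_1 = 1.1875, f(x_1) = 0.373980, coefficient = 2
x_2 = 1.8750, f(x_2) = -0.299534, coefficient = 2
x_3 = 2.5625, f(x_3) = -0.836960, coefficient = 2
x_4 = 3.2500, f(x_4) = -0.994130, coefficient = 1

I ≈ (0.687500/2) × -1.641574 = -0.564291
Exact value: -0.587621
Error: 0.023330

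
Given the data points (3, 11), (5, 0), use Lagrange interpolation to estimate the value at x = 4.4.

Lagrange interpolation formula:
P(x) = Σ yᵢ × Lᵢ(x)
where Lᵢ(x) = Π_{j≠i} (x - xⱼ)/(xᵢ - xⱼ)

L_0(4.4) = (4.4 - 5)/(3 - 5) = 0.300000
L_1(4.4) = (4.4 - 3)/(5 - 3) = 0.700000

P(4.4) = 11×L_0(4.4) + 0×L_1(4.4)
P(4.4) = 3.300000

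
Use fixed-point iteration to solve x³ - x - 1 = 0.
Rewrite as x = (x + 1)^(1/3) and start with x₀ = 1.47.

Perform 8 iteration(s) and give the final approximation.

Equation: x³ - x - 1 = 0
Fixed-point form: x = (x + 1)^(1/3)
x₀ = 1.47

x_1 = g(1.470000) = 1.351758
x_2 = g(1.351758) = 1.329834
x_3 = g(1.329834) = 1.325689
x_4 = g(1.325689) = 1.324902
x_5 = g(1.324902) = 1.324753
x_6 = g(1.324753) = 1.324725
x_7 = g(1.324725) = 1.324719
x_8 = g(1.324719) = 1.324718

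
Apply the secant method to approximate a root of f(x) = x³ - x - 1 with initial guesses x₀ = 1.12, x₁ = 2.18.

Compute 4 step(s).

f(x) = x³ - x - 1
x₀ = 1.12, x₁ = 2.18

Secant formula: x_{n+1} = x_n - f(x_n)(x_n - x_{n-1})/(f(x_n) - f(x_{n-1}))

Iteration 1:
  f(1.120000) = -0.715072
  f(2.180000) = 7.180232
  x_2 = 2.180000 - 7.180232×(2.180000 - 1.120000)/(7.180232 - (-0.715072))
       = 1.216003
Iteration 2:
  f(2.180000) = 7.180232
  f(1.216003) = -0.417942
  x_3 = 1.216003 - (-0.417942)×(1.216003 - 2.180000)/(-0.417942 - 7.180232)
       = 1.269029
Iteration 3:
  f(1.216003) = -0.417942
  f(1.269029) = -0.225342
  x_4 = 1.269029 - (-0.225342)×(1.269029 - 1.216003)/(-0.225342 - (-0.417942))
       = 1.331068
Iteration 4:
  f(1.269029) = -0.225342
  f(1.331068) = 0.027241
  x_5 = 1.331068 - 0.027241×(1.331068 - 1.269029)/(0.027241 - (-0.225342))
       = 1.324377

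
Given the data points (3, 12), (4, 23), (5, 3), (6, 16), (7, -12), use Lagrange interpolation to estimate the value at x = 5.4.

Lagrange interpolation formula:
P(x) = Σ yᵢ × Lᵢ(x)
where Lᵢ(x) = Π_{j≠i} (x - xⱼ)/(xᵢ - xⱼ)

L_0(5.4) = (5.4 - 4)/(3 - 4) × (5.4 - 5)/(3 - 5) × (5.4 - 6)/(3 - 6) × (5.4 - 7)/(3 - 7) = 0.022400
L_1(5.4) = (5.4 - 3)/(4 - 3) × (5.4 - 5)/(4 - 5) × (5.4 - 6)/(4 - 6) × (5.4 - 7)/(4 - 7) = -0.153600
L_2(5.4) = (5.4 - 3)/(5 - 3) × (5.4 - 4)/(5 - 4) × (5.4 - 6)/(5 - 6) × (5.4 - 7)/(5 - 7) = 0.806400
L_3(5.4) = (5.4 - 3)/(6 - 3) × (5.4 - 4)/(6 - 4) × (5.4 - 5)/(6 - 5) × (5.4 - 7)/(6 - 7) = 0.358400
L_4(5.4) = (5.4 - 3)/(7 - 3) × (5.4 - 4)/(7 - 4) × (5.4 - 5)/(7 - 5) × (5.4 - 6)/(7 - 6) = -0.033600

P(5.4) = 12×L_0(5.4) + 23×L_1(5.4) + 3×L_2(5.4) + 16×L_3(5.4) + (-12)×L_4(5.4)
P(5.4) = 5.292800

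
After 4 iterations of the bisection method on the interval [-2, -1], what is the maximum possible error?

Bisection error bound: |error| ≤ (b-a)/2^n
|error| ≤ (-1 - (-2))/2^4 = 1/2^4
|error| ≤ 0.0625000000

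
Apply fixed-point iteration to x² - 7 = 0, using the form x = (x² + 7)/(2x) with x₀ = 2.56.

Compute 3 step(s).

Equation: x² - 7 = 0
Fixed-point form: x = (x² + 7)/(2x)
x₀ = 2.56

x_1 = g(2.560000) = 2.647187
x_2 = g(2.647187) = 2.645752
x_3 = g(2.645752) = 2.645751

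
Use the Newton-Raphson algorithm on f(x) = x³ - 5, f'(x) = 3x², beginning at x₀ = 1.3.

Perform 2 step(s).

f(x) = x³ - 5
f'(x) = 3x²
x₀ = 1.3

Newton-Raphson formula: x_{n+1} = x_n - f(x_n)/f'(x_n)

Iteration 1:
  f(1.300000) = -2.803000
  f'(1.300000) = 5.070000
  x_1 = 1.300000 - (-2.803000)/5.070000 = 1.852860
Iteration 2:
  f(1.852860) = 1.361035
  f'(1.852860) = 10.299270
  x_2 = 1.852860 - 1.361035/10.299270 = 1.720711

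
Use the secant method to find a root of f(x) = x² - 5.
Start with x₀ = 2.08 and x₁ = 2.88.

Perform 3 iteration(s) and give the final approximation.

f(x) = x² - 5
x₀ = 2.08, x₁ = 2.88

Secant formula: x_{n+1} = x_n - f(x_n)(x_n - x_{n-1})/(f(x_n) - f(x_{n-1}))

Iteration 1:
  f(2.080000) = -0.673600
  f(2.880000) = 3.294400
  x_2 = 2.880000 - 3.294400×(2.880000 - 2.080000)/(3.294400 - (-0.673600))
       = 2.215806
Iteration 2:
  f(2.880000) = 3.294400
  f(2.215806) = -0.090202
  x_3 = 2.215806 - (-0.090202)×(2.215806 - 2.880000)/(-0.090202 - 3.294400)
       = 2.233508
Iteration 3:
  f(2.215806) = -0.090202
  f(2.233508) = -0.011444
  x_4 = 2.233508 - (-0.011444)×(2.233508 - 2.215806)/(-0.011444 - (-0.090202))
       = 2.236080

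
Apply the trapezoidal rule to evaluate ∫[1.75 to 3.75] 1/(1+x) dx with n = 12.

f(x) = 1/(1+x)
a = 1.75, b = 3.75, n = 12
h = (b - a)/n = 0.166667

Trapezoidal rule: (h/2)[f(x₀) + 2f(x₁) + 2f(x₂) + ... + f(xₙ)]

x_0 = 1.7500, f(x_0) = 0.363636, coefficient = 1
x_1 = 1.9167, f(x_1) = 0.342857, coefficient = 2
x_2 = 2.0833, f(x_2) = 0.324324, coefficient = 2
x_3 = 2.2500, f(x_3) = 0.307692, coefficient = 2
x_4 = 2.4167, f(x_4) = 0.292683, coefficient = 2
x_5 = 2.5833, f(x_5) = 0.279070, coefficient = 2
x_6 = 2.7500, f(x_6) = 0.266667, coefficient = 2
x_7 = 2.9167, f(x_7) = 0.255319, coefficient = 2
x_8 = 3.0833, f(x_8) = 0.244898, coefficient = 2
x_9 = 3.2500, f(x_9) = 0.235294, coefficient = 2
x_10 = 3.4167, f(x_10) = 0.226415, coefficient = 2
x_11 = 3.5833, f(x_11) = 0.218182, coefficient = 2
x_12 = 3.7500, f(x_12) = 0.210526, coefficient = 1

I ≈ (0.166667/2) × 6.560965 = 0.546747
Exact value: 0.546544
Error: 0.000203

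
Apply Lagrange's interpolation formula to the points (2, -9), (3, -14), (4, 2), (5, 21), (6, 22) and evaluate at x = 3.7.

Lagrange interpolation formula:
P(x) = Σ yᵢ × Lᵢ(x)
where Lᵢ(x) = Π_{j≠i} (x - xⱼ)/(xᵢ - xⱼ)

L_0(3.7) = (3.7 - 3)/(2 - 3) × (3.7 - 4)/(2 - 4) × (3.7 - 5)/(2 - 5) × (3.7 - 6)/(2 - 6) = -0.026162
L_1(3.7) = (3.7 - 2)/(3 - 2) × (3.7 - 4)/(3 - 4) × (3.7 - 5)/(3 - 5) × (3.7 - 6)/(3 - 6) = 0.254150
L_2(3.7) = (3.7 - 2)/(4 - 2) × (3.7 - 3)/(4 - 3) × (3.7 - 5)/(4 - 5) × (3.7 - 6)/(4 - 6) = 0.889525
L_3(3.7) = (3.7 - 2)/(5 - 2) × (3.7 - 3)/(5 - 3) × (3.7 - 4)/(5 - 4) × (3.7 - 6)/(5 - 6) = -0.136850
L_4(3.7) = (3.7 - 2)/(6 - 2) × (3.7 - 3)/(6 - 3) × (3.7 - 4)/(6 - 4) × (3.7 - 5)/(6 - 5) = 0.019337

P(3.7) = (-9)×L_0(3.7) + (-14)×L_1(3.7) + 2×L_2(3.7) + 21×L_3(3.7) + 22×L_4(3.7)
P(3.7) = -3.992012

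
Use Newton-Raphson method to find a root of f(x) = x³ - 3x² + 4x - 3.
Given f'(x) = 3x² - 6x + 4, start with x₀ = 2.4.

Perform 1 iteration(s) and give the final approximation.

f(x) = x³ - 3x² + 4x - 3
f'(x) = 3x² - 6x + 4
x₀ = 2.4

Newton-Raphson formula: x_{n+1} = x_n - f(x_n)/f'(x_n)

Iteration 1:
  f(2.400000) = 3.144000
  f'(2.400000) = 6.880000
  x_1 = 2.400000 - 3.144000/6.880000 = 1.943023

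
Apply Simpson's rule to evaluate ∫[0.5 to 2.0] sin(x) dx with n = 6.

f(x) = sin(x)
a = 0.5, b = 2.0, n = 6
h = (b - a)/n = 0.250000

Simpson's rule: (h/3)[f(x₀) + 4f(x₁) + 2f(x₂) + ... + f(xₙ)]

x_0 = 0.5000, f(x_0) = 0.479426, coefficient = 1
x_1 = 0.7500, f(x_1) = 0.681639, coefficient = 4
x_2 = 1.0000, f(x_2) = 0.841471, coefficient = 2
x_3 = 1.2500, f(x_3) = 0.948985, coefficient = 4
x_4 = 1.5000, f(x_4) = 0.997495, coefficient = 2
x_5 = 1.7500, f(x_5) = 0.983986, coefficient = 4
x_6 = 2.0000, f(x_6) = 0.909297, coefficient = 1

I ≈ (0.250000/3) × 15.525092 = 1.293758
Exact value: 1.293729
Error: 0.000028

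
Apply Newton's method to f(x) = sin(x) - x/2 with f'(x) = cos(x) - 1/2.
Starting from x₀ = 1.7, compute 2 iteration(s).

f(x) = sin(x) - x/2
f'(x) = cos(x) - 1/2
x₀ = 1.7

Newton-Raphson formula: x_{n+1} = x_n - f(x_n)/f'(x_n)

Iteration 1:
  f(1.700000) = 0.141665
  f'(1.700000) = -0.628844
  x_1 = 1.700000 - 0.141665/(-0.628844) = 1.925278
Iteration 2:
  f(1.925278) = -0.024812
  f'(1.925278) = -0.847104
  x_2 = 1.925278 - (-0.024812)/(-0.847104) = 1.895987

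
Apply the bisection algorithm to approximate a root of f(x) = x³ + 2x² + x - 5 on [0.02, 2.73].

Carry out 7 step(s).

f(x) = x³ + 2x² + x - 5
Initial interval: [0.02, 2.73]

Iteration 1:
  c_1 = (0.020000 + 2.730000)/2 = 1.375000
  f(c_1) = f(1.375000) = 2.755859
  f(a) × f(c) < 0, new interval: [0.020000, 1.375000]
Iteration 2:
  c_2 = (0.020000 + 1.375000)/2 = 0.697500
  f(c_2) = f(0.697500) = -2.990149
  f(a) × f(c) ≥ 0, new interval: [0.697500, 1.375000]
Iteration 3:
  c_3 = (0.697500 + 1.375000)/2 = 1.036250
  f(c_3) = f(1.036250) = -0.703382
  f(a) × f(c) ≥ 0, new interval: [1.036250, 1.375000]
Iteration 4:
  c_4 = (1.036250 + 1.375000)/2 = 1.205625
  f(c_4) = f(1.205625) = 0.865102
  f(a) × f(c) < 0, new interval: [1.036250, 1.205625]
Iteration 5:
  c_5 = (1.036250 + 1.205625)/2 = 1.120937
  f(c_5) = f(1.120937) = 0.042398
  f(a) × f(c) < 0, new interval: [1.036250, 1.120937]
Iteration 6:
  c_6 = (1.036250 + 1.120937)/2 = 1.078594
  f(c_6) = f(1.078594) = -0.339880
  f(a) × f(c) ≥ 0, new interval: [1.078594, 1.120937]
Iteration 7:
  c_7 = (1.078594 + 1.120937)/2 = 1.099766
  f(c_7) = f(1.099766) = -0.151116
  f(a) × f(c) ≥ 0, new interval: [1.099766, 1.120937]

After 7 iteration(s), the approximation is c_7 = 1.099766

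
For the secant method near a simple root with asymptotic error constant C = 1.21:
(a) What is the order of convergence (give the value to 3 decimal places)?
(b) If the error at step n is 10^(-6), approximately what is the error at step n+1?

(a) Secant method has superlinear convergence with order φ = (1+√5)/2 ≈ 1.618.
    This means |e_{n+1}| ≈ C|e_n|^1.618.

(b) With |e_n| = 10^(-6) and C = 1.21:
    |e_{n+1}| ≈ 1.21 × (10^(-6))^1.618 = 1.21 × 10^(-9.71)

(a) ≈ 1.618 (golden ratio); (b) |e_{n+1}| ≈ 2.369e-10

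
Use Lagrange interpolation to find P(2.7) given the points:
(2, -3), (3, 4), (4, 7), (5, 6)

Lagrange interpolation formula:
P(x) = Σ yᵢ × Lᵢ(x)
where Lᵢ(x) = Π_{j≠i} (x - xⱼ)/(xᵢ - xⱼ)

L_0(2.7) = (2.7 - 3)/(2 - 3) × (2.7 - 4)/(2 - 4) × (2.7 - 5)/(2 - 5) = 0.149500
L_1(2.7) = (2.7 - 2)/(3 - 2) × (2.7 - 4)/(3 - 4) × (2.7 - 5)/(3 - 5) = 1.046500
L_2(2.7) = (2.7 - 2)/(4 - 2) × (2.7 - 3)/(4 - 3) × (2.7 - 5)/(4 - 5) = -0.241500
L_3(2.7) = (2.7 - 2)/(5 - 2) × (2.7 - 3)/(5 - 3) × (2.7 - 4)/(5 - 4) = 0.045500

P(2.7) = (-3)×L_0(2.7) + 4×L_1(2.7) + 7×L_2(2.7) + 6×L_3(2.7)
P(2.7) = 2.320000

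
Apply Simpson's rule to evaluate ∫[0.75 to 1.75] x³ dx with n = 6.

f(x) = x³
a = 0.75, b = 1.75, n = 6
h = (b - a)/n = 0.166667

Simpson's rule: (h/3)[f(x₀) + 4f(x₁) + 2f(x₂) + ... + f(xₙ)]

x_0 = 0.7500, f(x_0) = 0.421875, coefficient = 1
x_1 = 0.9167, f(x_1) = 0.770255, coefficient = 4
x_2 = 1.0833, f(x_2) = 1.271412, coefficient = 2
x_3 = 1.2500, f(x_3) = 1.953125, coefficient = 4
x_4 = 1.4167, f(x_4) = 2.843171, coefficient = 2
x_5 = 1.5833, f(x_5) = 3.969329, coefficient = 4
x_6 = 1.7500, f(x_6) = 5.359375, coefficient = 1

I ≈ (0.166667/3) × 40.781250 = 2.265625
Exact value: 2.265625
Error: 0.000000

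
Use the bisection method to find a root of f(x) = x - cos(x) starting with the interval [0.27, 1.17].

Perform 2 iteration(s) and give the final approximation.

f(x) = x - cos(x)
Initial interval: [0.27, 1.17]

Iteration 1:
  c_1 = (0.270000 + 1.170000)/2 = 0.720000
  f(c_1) = f(0.720000) = -0.031806
  f(a) × f(c) ≥ 0, new interval: [0.720000, 1.170000]
Iteration 2:
  c_2 = (0.720000 + 1.170000)/2 = 0.945000
  f(c_2) = f(0.945000) = 0.359257
  f(a) × f(c) < 0, new interval: [0.720000, 0.945000]

After 2 iteration(s), the approximation is c_2 = 0.945000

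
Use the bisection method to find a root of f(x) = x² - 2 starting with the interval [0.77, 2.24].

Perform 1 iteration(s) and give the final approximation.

f(x) = x² - 2
Initial interval: [0.77, 2.24]

Iteration 1:
  c_1 = (0.770000 + 2.240000)/2 = 1.505000
  f(c_1) = f(1.505000) = 0.265025
  f(a) × f(c) < 0, new interval: [0.770000, 1.505000]

After 1 iteration(s), the approximation is c_1 = 1.505000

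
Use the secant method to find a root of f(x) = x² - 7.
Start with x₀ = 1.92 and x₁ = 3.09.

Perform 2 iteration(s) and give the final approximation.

f(x) = x² - 7
x₀ = 1.92, x₁ = 3.09

Secant formula: x_{n+1} = x_n - f(x_n)(x_n - x_{n-1})/(f(x_n) - f(x_{n-1}))

Iteration 1:
  f(1.920000) = -3.313600
  f(3.090000) = 2.548100
  x_2 = 3.090000 - 2.548100×(3.090000 - 1.920000)/(2.548100 - (-3.313600))
       = 2.581397
Iteration 2:
  f(3.090000) = 2.548100
  f(2.581397) = -0.336388
  x_3 = 2.581397 - (-0.336388)×(2.581397 - 3.090000)/(-0.336388 - 2.548100)
       = 2.640710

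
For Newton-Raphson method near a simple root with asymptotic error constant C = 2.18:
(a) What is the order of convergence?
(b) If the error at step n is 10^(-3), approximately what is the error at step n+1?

(a) Newton-Raphson has quadratic (order 2) convergence near simple roots.
    This means |e_{n+1}| ≈ C|e_n|².

(b) With |e_n| = 10^(-3) and C = 2.18:
    |e_{n+1}| ≈ 2.18 × (10^(-3))² = 2.18 × 10^(-6)

(a) 2 (quadratic); (b) |e_{n+1}| ≈ 2.180e-06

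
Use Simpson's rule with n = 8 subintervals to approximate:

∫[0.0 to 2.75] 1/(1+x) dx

f(x) = 1/(1+x)
a = 0.0, b = 2.75, n = 8
h = (b - a)/n = 0.343750

Simpson's rule: (h/3)[f(x₀) + 4f(x₁) + 2f(x₂) + ... + f(xₙ)]

x_0 = 0.0000, f(x_0) = 1.000000, coefficient = 1
x_1 = 0.3438, f(x_1) = 0.744186, coefficient = 4
x_2 = 0.6875, f(x_2) = 0.592593, coefficient = 2
x_3 = 1.0312, f(x_3) = 0.492308, coefficient = 4
x_4 = 1.3750, f(x_4) = 0.421053, coefficient = 2
x_5 = 1.7188, f(x_5) = 0.367816, coefficient = 4
x_6 = 2.0625, f(x_6) = 0.326531, coefficient = 2
x_7 = 2.4062, f(x_7) = 0.293578, coefficient = 4
x_8 = 2.7500, f(x_8) = 0.266667, coefficient = 1

I ≈ (0.343750/3) × 11.538570 = 1.322128
Exact value: 1.321756
Error: 0.000372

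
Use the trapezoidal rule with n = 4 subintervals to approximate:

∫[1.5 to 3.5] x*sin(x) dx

f(x) = x*sin(x)
a = 1.5, b = 3.5, n = 4
h = (b - a)/n = 0.500000

Trapezoidal rule: (h/2)[f(x₀) + 2f(x₁) + 2f(x₂) + ... + f(xₙ)]

x_0 = 1.5000, f(x_0) = 1.496242, coefficient = 1
x_1 = 2.0000, f(x_1) = 1.818595, coefficient = 2
x_2 = 2.5000, f(x_2) = 1.496180, coefficient = 2
x_3 = 3.0000, f(x_3) = 0.423360, coefficient = 2
x_4 = 3.5000, f(x_4) = -1.227741, coefficient = 1

I ≈ (0.500000/2) × 7.744772 = 1.936193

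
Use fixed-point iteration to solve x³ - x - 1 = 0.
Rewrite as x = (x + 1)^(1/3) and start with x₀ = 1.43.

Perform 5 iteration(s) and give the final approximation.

Equation: x³ - x - 1 = 0
Fixed-point form: x = (x + 1)^(1/3)
x₀ = 1.43

x_1 = g(1.430000) = 1.344421
x_2 = g(1.344421) = 1.328450
x_3 = g(1.328450) = 1.325426
x_4 = g(1.325426) = 1.324853
x_5 = g(1.324853) = 1.324744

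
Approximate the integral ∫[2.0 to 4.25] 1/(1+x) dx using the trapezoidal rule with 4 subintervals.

f(x) = 1/(1+x)
a = 2.0, b = 4.25, n = 4
h = (b - a)/n = 0.562500

Trapezoidal rule: (h/2)[f(x₀) + 2f(x₁) + 2f(x₂) + ... + f(xₙ)]

x_0 = 2.0000, f(x_0) = 0.333333, coefficient = 1
x_1 = 2.5625, f(x_1) = 0.280702, coefficient = 2
x_2 = 3.1250, f(x_2) = 0.242424, coefficient = 2
x_3 = 3.6875, f(x_3) = 0.213333, coefficient = 2
x_4 = 4.2500, f(x_4) = 0.190476, coefficient = 1

I ≈ (0.562500/2) × 1.996728 = 0.561580
Exact value: 0.559616
Error: 0.001964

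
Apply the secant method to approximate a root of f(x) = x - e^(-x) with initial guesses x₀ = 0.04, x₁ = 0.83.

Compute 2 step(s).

f(x) = x - e^(-x)
x₀ = 0.04, x₁ = 0.83

Secant formula: x_{n+1} = x_n - f(x_n)(x_n - x_{n-1})/(f(x_n) - f(x_{n-1}))

Iteration 1:
  f(0.040000) = -0.920789
  f(0.830000) = 0.393951
  x_2 = 0.830000 - 0.393951×(0.830000 - 0.040000)/(0.393951 - (-0.920789))
       = 0.593283
Iteration 2:
  f(0.830000) = 0.393951
  f(0.593283) = 0.040773
  x_3 = 0.593283 - 0.040773×(0.593283 - 0.830000)/(0.040773 - 0.393951)
       = 0.565955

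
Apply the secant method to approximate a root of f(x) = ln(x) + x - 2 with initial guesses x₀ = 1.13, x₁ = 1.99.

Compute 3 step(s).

f(x) = ln(x) + x - 2
x₀ = 1.13, x₁ = 1.99

Secant formula: x_{n+1} = x_n - f(x_n)(x_n - x_{n-1})/(f(x_n) - f(x_{n-1}))

Iteration 1:
  f(1.130000) = -0.747782
  f(1.990000) = 0.678135
  x_2 = 1.990000 - 0.678135×(1.990000 - 1.130000)/(0.678135 - (-0.747782))
       = 1.581003
Iteration 2:
  f(1.990000) = 0.678135
  f(1.581003) = 0.039062
  x_3 = 1.581003 - 0.039062×(1.581003 - 1.990000)/(0.039062 - 0.678135)
       = 1.556004
Iteration 3:
  f(1.581003) = 0.039062
  f(1.556004) = -0.001876
  x_4 = 1.556004 - (-0.001876)×(1.556004 - 1.581003)/(-0.001876 - 0.039062)
       = 1.557149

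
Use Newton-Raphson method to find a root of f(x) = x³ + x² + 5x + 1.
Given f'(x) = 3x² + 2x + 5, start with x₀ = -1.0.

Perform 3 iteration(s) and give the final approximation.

f(x) = x³ + x² + 5x + 1
f'(x) = 3x² + 2x + 5
x₀ = -1.0

Newton-Raphson formula: x_{n+1} = x_n - f(x_n)/f'(x_n)

Iteration 1:
  f(-1.000000) = -4.000000
  f'(-1.000000) = 6.000000
  x_1 = -1.000000 - (-4.000000)/6.000000 = -0.333333
Iteration 2:
  f(-0.333333) = -0.592593
  f'(-0.333333) = 4.666667
  x_2 = -0.333333 - (-0.592593)/4.666667 = -0.206349
Iteration 3:
  f(-0.206349) = 0.002048
  f'(-0.206349) = 4.715042
  x_3 = -0.206349 - 0.002048/4.715042 = -0.206783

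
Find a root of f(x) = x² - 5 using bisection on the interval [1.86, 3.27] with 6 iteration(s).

f(x) = x² - 5
Initial interval: [1.86, 3.27]

Iteration 1:
  c_1 = (1.860000 + 3.270000)/2 = 2.565000
  f(c_1) = f(2.565000) = 1.579225
  f(a) × f(c) < 0, new interval: [1.860000, 2.565000]
Iteration 2:
  c_2 = (1.860000 + 2.565000)/2 = 2.212500
  f(c_2) = f(2.212500) = -0.104844
  f(a) × f(c) ≥ 0, new interval: [2.212500, 2.565000]
Iteration 3:
  c_3 = (2.212500 + 2.565000)/2 = 2.388750
  f(c_3) = f(2.388750) = 0.706127
  f(a) × f(c) < 0, new interval: [2.212500, 2.388750]
Iteration 4:
  c_4 = (2.212500 + 2.388750)/2 = 2.300625
  f(c_4) = f(2.300625) = 0.292875
  f(a) × f(c) < 0, new interval: [2.212500, 2.300625]
Iteration 5:
  c_5 = (2.212500 + 2.300625)/2 = 2.256563
  f(c_5) = f(2.256563) = 0.092074
  f(a) × f(c) < 0, new interval: [2.212500, 2.256563]
Iteration 6:
  c_6 = (2.212500 + 2.256563)/2 = 2.234531
  f(c_6) = f(2.234531) = -0.006870
  f(a) × f(c) ≥ 0, new interval: [2.234531, 2.256563]

After 6 iteration(s), the approximation is c_6 = 2.234531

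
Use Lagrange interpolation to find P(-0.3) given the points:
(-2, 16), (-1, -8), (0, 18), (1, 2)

Lagrange interpolation formula:
P(x) = Σ yᵢ × Lᵢ(x)
where Lᵢ(x) = Π_{j≠i} (x - xⱼ)/(xᵢ - xⱼ)

L_0(-0.3) = (-0.3 - (-1))/(-2 - (-1)) × (-0.3 - 0)/(-2 - 0) × (-0.3 - 1)/(-2 - 1) = -0.045500
L_1(-0.3) = (-0.3 - (-2))/(-1 - (-2)) × (-0.3 - 0)/(-1 - 0) × (-0.3 - 1)/(-1 - 1) = 0.331500
L_2(-0.3) = (-0.3 - (-2))/(0 - (-2)) × (-0.3 - (-1))/(0 - (-1)) × (-0.3 - 1)/(0 - 1) = 0.773500
L_3(-0.3) = (-0.3 - (-2))/(1 - (-2)) × (-0.3 - (-1))/(1 - (-1)) × (-0.3 - 0)/(1 - 0) = -0.059500

P(-0.3) = 16×L_0(-0.3) + (-8)×L_1(-0.3) + 18×L_2(-0.3) + 2×L_3(-0.3)
P(-0.3) = 10.424000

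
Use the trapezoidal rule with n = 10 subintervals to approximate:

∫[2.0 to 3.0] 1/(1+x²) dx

f(x) = 1/(1+x²)
a = 2.0, b = 3.0, n = 10
h = (b - a)/n = 0.100000

Trapezoidal rule: (h/2)[f(x₀) + 2f(x₁) + 2f(x₂) + ... + f(xₙ)]

x_0 = 2.0000, f(x_0) = 0.200000, coefficient = 1
x_1 = 2.1000, f(x_1) = 0.184843, coefficient = 2
x_2 = 2.2000, f(x_2) = 0.171233, coefficient = 2
x_3 = 2.3000, f(x_3) = 0.158983, coefficient = 2
x_4 = 2.4000, f(x_4) = 0.147929, coefficient = 2
x_5 = 2.5000, f(x_5) = 0.137931, coefficient = 2
x_6 = 2.6000, f(x_6) = 0.128866, coefficient = 2
x_7 = 2.7000, f(x_7) = 0.120627, coefficient = 2
x_8 = 2.8000, f(x_8) = 0.113122, coefficient = 2
x_9 = 2.9000, f(x_9) = 0.106270, coefficient = 2
x_10 = 3.0000, f(x_10) = 0.100000, coefficient = 1

I ≈ (0.100000/2) × 2.839607 = 0.141980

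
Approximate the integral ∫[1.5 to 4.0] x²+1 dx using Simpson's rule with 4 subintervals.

f(x) = x²+1
a = 1.5, b = 4.0, n = 4
h = (b - a)/n = 0.625000

Simpson's rule: (h/3)[f(x₀) + 4f(x₁) + 2f(x₂) + ... + f(xₙ)]

x_0 = 1.5000, f(x_0) = 3.250000, coefficient = 1
x_1 = 2.1250, f(x_1) = 5.515625, coefficient = 4
x_2 = 2.7500, f(x_2) = 8.562500, coefficient = 2
x_3 = 3.3750, f(x_3) = 12.390625, coefficient = 4
x_4 = 4.0000, f(x_4) = 17.000000, coefficient = 1

I ≈ (0.625000/3) × 109.000000 = 22.708333
Exact value: 22.708333
Error: 0.000000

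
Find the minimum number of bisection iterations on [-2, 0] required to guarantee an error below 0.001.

We need (b-a)/2^n ≤ 0.001
(0 - (-2))/2^n ≤ 0.001
2/2^n ≤ 0.001
2^n ≥ 2000
n ≥ log₂(2000) = 10.97
n ≥ 11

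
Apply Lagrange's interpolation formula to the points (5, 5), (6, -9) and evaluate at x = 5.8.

Lagrange interpolation formula:
P(x) = Σ yᵢ × Lᵢ(x)
where Lᵢ(x) = Π_{j≠i} (x - xⱼ)/(xᵢ - xⱼ)

L_0(5.8) = (5.8 - 6)/(5 - 6) = 0.200000
L_1(5.8) = (5.8 - 5)/(6 - 5) = 0.800000

P(5.8) = 5×L_0(5.8) + (-9)×L_1(5.8)
P(5.8) = -6.200000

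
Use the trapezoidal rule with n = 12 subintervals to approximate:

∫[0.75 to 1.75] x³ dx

f(x) = x³
a = 0.75, b = 1.75, n = 12
h = (b - a)/n = 0.083333

Trapezoidal rule: (h/2)[f(x₀) + 2f(x₁) + 2f(x₂) + ... + f(xₙ)]

x_0 = 0.7500, f(x_0) = 0.421875, coefficient = 1
x_1 = 0.8333, f(x_1) = 0.578704, coefficient = 2
x_2 = 0.9167, f(x_2) = 0.770255, coefficient = 2
x_3 = 1.0000, f(x_3) = 1.000000, coefficient = 2
x_4 = 1.0833, f(x_4) = 1.271412, coefficient = 2
x_5 = 1.1667, f(x_5) = 1.587963, coefficient = 2
x_6 = 1.2500, f(x_6) = 1.953125, coefficient = 2
x_7 = 1.3333, f(x_7) = 2.370370, coefficient = 2
x_8 = 1.4167, f(x_8) = 2.843171, coefficient = 2
x_9 = 1.5000, f(x_9) = 3.375000, coefficient = 2
x_10 = 1.5833, f(x_10) = 3.969329, coefficient = 2
x_11 = 1.6667, f(x_11) = 4.629630, coefficient = 2
x_12 = 1.7500, f(x_12) = 5.359375, coefficient = 1

I ≈ (0.083333/2) × 54.479167 = 2.269965
Exact value: 2.265625
Error: 0.004340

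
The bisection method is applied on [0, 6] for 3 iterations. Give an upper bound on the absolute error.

Bisection error bound: |error| ≤ (b-a)/2^n
|error| ≤ (6 - 0)/2^3 = 6/2^3
|error| ≤ 0.7500000000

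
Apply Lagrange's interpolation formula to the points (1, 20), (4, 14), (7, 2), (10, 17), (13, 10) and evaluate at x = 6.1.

Lagrange interpolation formula:
P(x) = Σ yᵢ × Lᵢ(x)
where Lᵢ(x) = Π_{j≠i} (x - xⱼ)/(xᵢ - xⱼ)

L_0(6.1) = (6.1 - 4)/(1 - 4) × (6.1 - 7)/(1 - 7) × (6.1 - 10)/(1 - 10) × (6.1 - 13)/(1 - 13) = -0.026163
L_1(6.1) = (6.1 - 1)/(4 - 1) × (6.1 - 7)/(4 - 7) × (6.1 - 10)/(4 - 10) × (6.1 - 13)/(4 - 13) = 0.254150
L_2(6.1) = (6.1 - 1)/(7 - 1) × (6.1 - 4)/(7 - 4) × (6.1 - 10)/(7 - 10) × (6.1 - 13)/(7 - 13) = 0.889525
L_3(6.1) = (6.1 - 1)/(10 - 1) × (6.1 - 4)/(10 - 4) × (6.1 - 7)/(10 - 7) × (6.1 - 13)/(10 - 13) = -0.136850
L_4(6.1) = (6.1 - 1)/(13 - 1) × (6.1 - 4)/(13 - 4) × (6.1 - 7)/(13 - 7) × (6.1 - 10)/(13 - 10) = 0.019338

P(6.1) = 20×L_0(6.1) + 14×L_1(6.1) + 2×L_2(6.1) + 17×L_3(6.1) + 10×L_4(6.1)
P(6.1) = 2.680825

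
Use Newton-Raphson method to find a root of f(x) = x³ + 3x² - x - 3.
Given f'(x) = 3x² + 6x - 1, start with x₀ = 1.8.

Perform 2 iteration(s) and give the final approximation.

f(x) = x³ + 3x² - x - 3
f'(x) = 3x² + 6x - 1
x₀ = 1.8

Newton-Raphson formula: x_{n+1} = x_n - f(x_n)/f'(x_n)

Iteration 1:
  f(1.800000) = 10.752000
  f'(1.800000) = 19.520000
  x_1 = 1.800000 - 10.752000/19.520000 = 1.249180
Iteration 2:
  f(1.249180) = 2.381459
  f'(1.249180) = 11.176436
  x_2 = 1.249180 - 2.381459/11.176436 = 1.036102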